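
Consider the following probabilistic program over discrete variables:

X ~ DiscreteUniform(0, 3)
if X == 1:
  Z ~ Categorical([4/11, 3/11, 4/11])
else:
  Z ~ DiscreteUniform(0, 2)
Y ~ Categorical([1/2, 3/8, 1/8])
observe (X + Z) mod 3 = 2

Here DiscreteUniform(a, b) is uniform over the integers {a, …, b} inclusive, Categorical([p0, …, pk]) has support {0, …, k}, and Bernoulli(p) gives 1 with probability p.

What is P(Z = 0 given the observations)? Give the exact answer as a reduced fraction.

P(Z = 0 | obs) = 11/42

Enumerate traces; 12 have nonzero weight after conditioning:
  (X=0, Z=2, Y=0) weight 1/24
  (X=0, Z=2, Y=1) weight 1/32
  (X=0, Z=2, Y=2) weight 1/96
  (X=1, Z=1, Y=0) weight 3/88
  (X=1, Z=1, Y=1) weight 9/352
  (X=1, Z=1, Y=2) weight 3/352
  (X=2, Z=0, Y=0) weight 1/24
  (X=2, Z=0, Y=1) weight 1/32
  … 4 more
Group by Z:
  weight(Z=0) = 1/12
  weight(Z=1) = 3/44
  weight(Z=2) = 1/6
Total weight = 1/12 + 3/44 + 1/6 = 7/22
P(Z=0 | obs) = 1/12 / 7/22 = 11/42
P(Z=1 | obs) = 3/44 / 7/22 = 3/14
P(Z=2 | obs) = 1/6 / 7/22 = 11/21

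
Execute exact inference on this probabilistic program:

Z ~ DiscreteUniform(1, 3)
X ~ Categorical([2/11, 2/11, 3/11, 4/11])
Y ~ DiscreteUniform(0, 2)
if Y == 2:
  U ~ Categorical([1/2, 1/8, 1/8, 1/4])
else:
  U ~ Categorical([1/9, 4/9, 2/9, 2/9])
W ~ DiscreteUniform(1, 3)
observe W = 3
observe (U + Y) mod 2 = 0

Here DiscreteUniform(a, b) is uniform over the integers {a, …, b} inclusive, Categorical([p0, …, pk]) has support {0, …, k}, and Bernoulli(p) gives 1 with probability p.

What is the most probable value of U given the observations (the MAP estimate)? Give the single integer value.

Enumerate traces; 72 have nonzero weight after conditioning:
  (Z=1, X=0, Y=0, U=0, W=3) weight 2/2673
  (Z=1, X=0, Y=0, U=2, W=3) weight 4/2673
  (Z=1, X=0, Y=1, U=1, W=3) weight 8/2673
  (Z=1, X=0, Y=1, U=3, W=3) weight 4/2673
  (Z=1, X=0, Y=2, U=0, W=3) weight 1/297
  (Z=1, X=0, Y=2, U=2, W=3) weight 1/1188
  (Z=1, X=1, Y=0, U=0, W=3) weight 2/2673
  (Z=1, X=1, Y=0, U=2, W=3) weight 4/2673
  … 64 more
Group by U:
  weight(U=0) = 11/162
  weight(U=1) = 4/81
  weight(U=2) = 25/648
  weight(U=3) = 2/81
Total weight = 11/162 + 4/81 + 25/648 + 2/81 = 13/72
P(U=0 | obs) = 11/162 / 13/72 = 44/117
P(U=1 | obs) = 4/81 / 13/72 = 32/117
P(U=2 | obs) = 25/648 / 13/72 = 25/117
P(U=3 | obs) = 2/81 / 13/72 = 16/117
argmax = 0

argmax_v P(U = v | obs) = 0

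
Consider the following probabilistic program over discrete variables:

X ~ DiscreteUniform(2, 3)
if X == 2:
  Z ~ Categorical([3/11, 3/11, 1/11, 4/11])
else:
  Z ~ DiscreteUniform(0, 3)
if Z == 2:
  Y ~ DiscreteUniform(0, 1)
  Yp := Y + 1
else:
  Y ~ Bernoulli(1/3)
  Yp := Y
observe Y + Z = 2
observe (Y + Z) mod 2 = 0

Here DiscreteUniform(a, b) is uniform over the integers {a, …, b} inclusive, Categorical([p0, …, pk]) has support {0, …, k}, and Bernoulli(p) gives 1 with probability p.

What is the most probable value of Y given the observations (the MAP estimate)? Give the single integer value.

Enumerate traces; 4 have nonzero weight after conditioning:
  (X=2, Z=1, Y=1) weight 1/22
  (X=2, Z=2, Y=0) weight 1/44
  (X=3, Z=1, Y=1) weight 1/24
  (X=3, Z=2, Y=0) weight 1/16
Group by Y:
  weight(Y=0) = 15/176
  weight(Y=1) = 23/264
Total weight = 15/176 + 23/264 = 91/528
P(Y=0 | obs) = 15/176 / 91/528 = 45/91
P(Y=1 | obs) = 23/264 / 91/528 = 46/91
argmax = 1

argmax_v P(Y = v | obs) = 1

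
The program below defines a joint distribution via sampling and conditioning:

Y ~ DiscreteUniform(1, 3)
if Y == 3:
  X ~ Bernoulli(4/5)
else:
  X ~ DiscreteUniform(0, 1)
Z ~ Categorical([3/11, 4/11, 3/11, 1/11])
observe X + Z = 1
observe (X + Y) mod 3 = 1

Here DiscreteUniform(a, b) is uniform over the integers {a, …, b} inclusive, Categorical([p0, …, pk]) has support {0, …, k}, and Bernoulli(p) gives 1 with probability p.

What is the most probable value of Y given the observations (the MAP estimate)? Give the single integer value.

Enumerate traces; 2 have nonzero weight after conditioning:
  (Y=1, X=0, Z=1) weight 2/33
  (Y=3, X=1, Z=0) weight 4/55
Group by Y:
  weight(Y=1) = 2/33
  weight(Y=3) = 4/55
Total weight = 2/33 + 4/55 = 2/15
P(Y=1 | obs) = 2/33 / 2/15 = 5/11
P(Y=3 | obs) = 4/55 / 2/15 = 6/11
argmax = 3

argmax_v P(Y = v | obs) = 3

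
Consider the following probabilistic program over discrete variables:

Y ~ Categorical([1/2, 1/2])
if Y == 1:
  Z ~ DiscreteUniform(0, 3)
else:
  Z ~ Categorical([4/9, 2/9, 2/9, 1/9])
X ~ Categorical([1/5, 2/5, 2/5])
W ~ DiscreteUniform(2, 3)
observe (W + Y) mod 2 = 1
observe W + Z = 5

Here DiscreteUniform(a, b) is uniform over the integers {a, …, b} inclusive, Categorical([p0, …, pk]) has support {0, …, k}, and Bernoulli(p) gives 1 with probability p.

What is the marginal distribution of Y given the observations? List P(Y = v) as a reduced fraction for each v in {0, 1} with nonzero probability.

Enumerate traces; 6 have nonzero weight after conditioning:
  (Y=0, Z=2, X=0, W=3) weight 1/90
  (Y=0, Z=2, X=1, W=3) weight 1/45
  (Y=0, Z=2, X=2, W=3) weight 1/45
  (Y=1, Z=3, X=0, W=2) weight 1/80
  (Y=1, Z=3, X=1, W=2) weight 1/40
  (Y=1, Z=3, X=2, W=2) weight 1/40
Group by Y:
  weight(Y=0) = 1/18
  weight(Y=1) = 1/16
Total weight = 1/18 + 1/16 = 17/144
P(Y=0 | obs) = 1/18 / 17/144 = 8/17
P(Y=1 | obs) = 1/16 / 17/144 = 9/17

P(Y=0) = 8/17, P(Y=1) = 9/17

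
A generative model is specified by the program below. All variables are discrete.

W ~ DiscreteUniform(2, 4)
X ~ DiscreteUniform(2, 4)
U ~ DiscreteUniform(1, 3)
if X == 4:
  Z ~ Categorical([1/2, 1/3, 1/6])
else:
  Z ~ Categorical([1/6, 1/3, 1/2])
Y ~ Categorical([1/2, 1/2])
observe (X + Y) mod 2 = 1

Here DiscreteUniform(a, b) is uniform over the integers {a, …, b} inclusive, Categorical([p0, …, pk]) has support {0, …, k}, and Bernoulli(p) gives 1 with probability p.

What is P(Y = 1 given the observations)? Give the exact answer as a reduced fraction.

Enumerate traces; 81 have nonzero weight after conditioning:
  (W=2, X=2, U=1, Z=0, Y=1) weight 1/324
  (W=2, X=2, U=1, Z=1, Y=1) weight 1/162
  (W=2, X=2, U=1, Z=2, Y=1) weight 1/108
  (W=2, X=2, U=2, Z=0, Y=1) weight 1/324
  (W=2, X=2, U=2, Z=1, Y=1) weight 1/162
  (W=2, X=2, U=2, Z=2, Y=1) weight 1/108
  (W=2, X=2, U=3, Z=0, Y=1) weight 1/324
  (W=2, X=2, U=3, Z=1, Y=1) weight 1/162
  (W=2, X=3, U=1, Z=0, Y=0) weight 1/324
  … 72 more
Group by Y:
  weight(Y=0) = 1/6
  weight(Y=1) = 1/3
Total weight = 1/6 + 1/3 = 1/2
P(Y=0 | obs) = 1/6 / 1/2 = 1/3
P(Y=1 | obs) = 1/3 / 1/2 = 2/3

P(Y = 1 | obs) = 2/3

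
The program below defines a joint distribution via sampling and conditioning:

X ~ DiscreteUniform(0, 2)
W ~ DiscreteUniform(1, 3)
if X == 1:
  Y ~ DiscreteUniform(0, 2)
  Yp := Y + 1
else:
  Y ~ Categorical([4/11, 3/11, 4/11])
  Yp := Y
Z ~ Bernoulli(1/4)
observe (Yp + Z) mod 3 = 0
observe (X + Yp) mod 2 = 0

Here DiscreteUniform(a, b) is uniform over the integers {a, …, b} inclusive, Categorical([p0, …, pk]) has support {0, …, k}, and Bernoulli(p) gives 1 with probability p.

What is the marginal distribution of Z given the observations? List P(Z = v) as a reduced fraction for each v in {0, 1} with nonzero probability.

Enumerate traces; 15 have nonzero weight after conditioning:
  (X=0, W=1, Y=0, Z=0) weight 1/33
  (X=0, W=1, Y=2, Z=1) weight 1/99
  (X=0, W=2, Y=0, Z=0) weight 1/33
  (X=0, W=2, Y=2, Z=1) weight 1/99
  (X=0, W=3, Y=0, Z=0) weight 1/33
  (X=0, W=3, Y=2, Z=1) weight 1/99
  (X=1, W=1, Y=2, Z=0) weight 1/36
  (X=1, W=2, Y=2, Z=0) weight 1/36
  … 7 more
Group by Z:
  weight(Z=0) = 35/132
  weight(Z=1) = 2/33
Total weight = 35/132 + 2/33 = 43/132
P(Z=0 | obs) = 35/132 / 43/132 = 35/43
P(Z=1 | obs) = 2/33 / 43/132 = 8/43

P(Z=0) = 35/43, P(Z=1) = 8/43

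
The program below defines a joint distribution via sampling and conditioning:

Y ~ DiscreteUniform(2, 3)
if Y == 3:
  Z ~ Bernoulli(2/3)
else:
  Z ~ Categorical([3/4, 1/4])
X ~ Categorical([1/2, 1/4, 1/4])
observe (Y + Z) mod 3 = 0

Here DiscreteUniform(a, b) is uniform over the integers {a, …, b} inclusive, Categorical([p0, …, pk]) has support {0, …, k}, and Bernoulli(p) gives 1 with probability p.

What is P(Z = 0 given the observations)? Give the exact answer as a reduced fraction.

P(Z = 0 | obs) = 4/7

Enumerate traces; 6 have nonzero weight after conditioning:
  (Y=2, Z=1, X=0) weight 1/16
  (Y=2, Z=1, X=1) weight 1/32
  (Y=2, Z=1, X=2) weight 1/32
  (Y=3, Z=0, X=0) weight 1/12
  (Y=3, Z=0, X=1) weight 1/24
  (Y=3, Z=0, X=2) weight 1/24
Group by Z:
  weight(Z=0) = 1/6
  weight(Z=1) = 1/8
Total weight = 1/6 + 1/8 = 7/24
P(Z=0 | obs) = 1/6 / 7/24 = 4/7
P(Z=1 | obs) = 1/8 / 7/24 = 3/7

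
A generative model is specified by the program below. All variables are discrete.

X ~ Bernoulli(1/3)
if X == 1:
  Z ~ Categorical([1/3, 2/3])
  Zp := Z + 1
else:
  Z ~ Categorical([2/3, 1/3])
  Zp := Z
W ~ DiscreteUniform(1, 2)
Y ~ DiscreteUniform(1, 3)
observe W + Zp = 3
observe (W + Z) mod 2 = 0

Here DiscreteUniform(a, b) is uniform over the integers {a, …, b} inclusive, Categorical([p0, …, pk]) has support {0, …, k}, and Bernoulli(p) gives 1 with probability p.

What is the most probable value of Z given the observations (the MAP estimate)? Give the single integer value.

Enumerate traces; 6 have nonzero weight after conditioning:
  (X=1, Z=0, W=2, Y=1) weight 1/54
  (X=1, Z=0, W=2, Y=2) weight 1/54
  (X=1, Z=0, W=2, Y=3) weight 1/54
  (X=1, Z=1, W=1, Y=1) weight 1/27
  (X=1, Z=1, W=1, Y=2) weight 1/27
  (X=1, Z=1, W=1, Y=3) weight 1/27
Group by Z:
  weight(Z=0) = 1/18
  weight(Z=1) = 1/9
Total weight = 1/18 + 1/9 = 1/6
P(Z=0 | obs) = 1/18 / 1/6 = 1/3
P(Z=1 | obs) = 1/9 / 1/6 = 2/3
argmax = 1

argmax_v P(Z = v | obs) = 1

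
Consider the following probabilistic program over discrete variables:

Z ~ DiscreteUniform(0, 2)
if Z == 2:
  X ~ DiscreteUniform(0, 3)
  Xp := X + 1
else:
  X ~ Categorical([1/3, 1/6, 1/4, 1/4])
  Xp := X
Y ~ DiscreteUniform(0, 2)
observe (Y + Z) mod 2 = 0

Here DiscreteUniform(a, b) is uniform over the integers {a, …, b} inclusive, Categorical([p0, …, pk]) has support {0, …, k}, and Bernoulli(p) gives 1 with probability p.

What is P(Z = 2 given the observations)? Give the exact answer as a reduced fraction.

P(Z = 2 | obs) = 2/5

Enumerate traces; 20 have nonzero weight after conditioning:
  (Z=0, X=0, Y=0) weight 1/27
  (Z=0, X=0, Y=2) weight 1/27
  (Z=0, X=1, Y=0) weight 1/54
  (Z=0, X=1, Y=2) weight 1/54
  (Z=0, X=2, Y=0) weight 1/36
  (Z=0, X=2, Y=2) weight 1/36
  (Z=0, X=3, Y=0) weight 1/36
  (Z=0, X=3, Y=2) weight 1/36
  (Z=1, X=0, Y=1) weight 1/27
  (Z=2, X=0, Y=0) weight 1/36
  … 10 more
Group by Z:
  weight(Z=0) = 2/9
  weight(Z=1) = 1/9
  weight(Z=2) = 2/9
Total weight = 2/9 + 1/9 + 2/9 = 5/9
P(Z=0 | obs) = 2/9 / 5/9 = 2/5
P(Z=1 | obs) = 1/9 / 5/9 = 1/5
P(Z=2 | obs) = 2/9 / 5/9 = 2/5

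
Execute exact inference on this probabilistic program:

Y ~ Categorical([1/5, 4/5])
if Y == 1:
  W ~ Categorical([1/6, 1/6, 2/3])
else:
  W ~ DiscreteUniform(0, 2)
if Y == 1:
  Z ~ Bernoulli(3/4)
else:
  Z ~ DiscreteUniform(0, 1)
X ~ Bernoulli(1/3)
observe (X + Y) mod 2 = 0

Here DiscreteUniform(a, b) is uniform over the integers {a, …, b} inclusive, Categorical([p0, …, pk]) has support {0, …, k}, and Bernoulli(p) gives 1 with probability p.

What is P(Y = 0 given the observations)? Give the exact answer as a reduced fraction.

P(Y = 0 | obs) = 1/3

Enumerate traces; 12 have nonzero weight after conditioning:
  (Y=0, W=0, Z=0, X=0) weight 1/45
  (Y=0, W=0, Z=1, X=0) weight 1/45
  (Y=0, W=1, Z=0, X=0) weight 1/45
  (Y=0, W=1, Z=1, X=0) weight 1/45
  (Y=0, W=2, Z=0, X=0) weight 1/45
  (Y=0, W=2, Z=1, X=0) weight 1/45
  (Y=1, W=0, Z=0, X=1) weight 1/90
  (Y=1, W=0, Z=1, X=1) weight 1/30
  … 4 more
Group by Y:
  weight(Y=0) = 2/15
  weight(Y=1) = 4/15
Total weight = 2/15 + 4/15 = 2/5
P(Y=0 | obs) = 2/15 / 2/5 = 1/3
P(Y=1 | obs) = 4/15 / 2/5 = 2/3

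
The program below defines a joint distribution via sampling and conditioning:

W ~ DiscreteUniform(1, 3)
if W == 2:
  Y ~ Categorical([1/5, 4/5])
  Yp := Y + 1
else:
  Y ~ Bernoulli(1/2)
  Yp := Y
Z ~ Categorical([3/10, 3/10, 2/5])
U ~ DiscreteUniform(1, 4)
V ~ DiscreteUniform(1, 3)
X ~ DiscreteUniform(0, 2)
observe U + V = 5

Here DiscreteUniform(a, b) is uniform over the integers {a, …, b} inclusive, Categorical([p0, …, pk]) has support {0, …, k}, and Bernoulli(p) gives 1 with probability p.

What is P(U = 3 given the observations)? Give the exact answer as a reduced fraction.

P(U = 3 | obs) = 1/3

Enumerate traces; 162 have nonzero weight after conditioning:
  (W=1, Y=0, Z=0, U=2, V=3, X=0) weight 1/720
  (W=1, Y=0, Z=0, U=2, V=3, X=1) weight 1/720
  (W=1, Y=0, Z=0, U=2, V=3, X=2) weight 1/720
  (W=1, Y=0, Z=0, U=3, V=2, X=0) weight 1/720
  (W=1, Y=0, Z=0, U=3, V=2, X=1) weight 1/720
  (W=1, Y=0, Z=0, U=3, V=2, X=2) weight 1/720
  (W=1, Y=0, Z=0, U=4, V=1, X=0) weight 1/720
  (W=1, Y=0, Z=0, U=4, V=1, X=1) weight 1/720
  … 154 more
Group by U:
  weight(U=2) = 1/12
  weight(U=3) = 1/12
  weight(U=4) = 1/12
Total weight = 1/12 + 1/12 + 1/12 = 1/4
P(U=2 | obs) = 1/12 / 1/4 = 1/3
P(U=3 | obs) = 1/12 / 1/4 = 1/3
P(U=4 | obs) = 1/12 / 1/4 = 1/3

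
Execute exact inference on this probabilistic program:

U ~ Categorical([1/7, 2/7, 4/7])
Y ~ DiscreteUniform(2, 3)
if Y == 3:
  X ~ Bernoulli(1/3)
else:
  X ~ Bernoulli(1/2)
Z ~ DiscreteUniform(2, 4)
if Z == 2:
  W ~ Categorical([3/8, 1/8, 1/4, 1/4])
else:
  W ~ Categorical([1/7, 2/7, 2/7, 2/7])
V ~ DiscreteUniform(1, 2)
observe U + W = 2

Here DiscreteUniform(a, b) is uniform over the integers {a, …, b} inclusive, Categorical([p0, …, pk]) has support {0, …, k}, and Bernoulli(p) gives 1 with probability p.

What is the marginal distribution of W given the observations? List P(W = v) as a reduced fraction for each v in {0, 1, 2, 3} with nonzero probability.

P(W=0) = 37/68, P(W=1) = 39/136, P(W=2) = 23/136

Enumerate traces; 72 have nonzero weight after conditioning:
  (U=0, Y=2, X=0, Z=2, W=2, V=1) weight 1/672
  (U=0, Y=2, X=0, Z=2, W=2, V=2) weight 1/672
  (U=0, Y=2, X=0, Z=3, W=2, V=1) weight 1/588
  (U=0, Y=2, X=0, Z=3, W=2, V=2) weight 1/588
  (U=0, Y=2, X=0, Z=4, W=2, V=1) weight 1/588
  (U=0, Y=2, X=0, Z=4, W=2, V=2) weight 1/588
  (U=0, Y=2, X=1, Z=2, W=2, V=1) weight 1/672
  (U=0, Y=2, X=1, Z=2, W=2, V=2) weight 1/672
  (U=1, Y=2, X=0, Z=2, W=1, V=1) weight 1/672
  (U=2, Y=2, X=0, Z=2, W=0, V=1) weight 1/112
  … 62 more
Group by W:
  weight(W=0) = 37/294
  weight(W=1) = 13/196
  weight(W=2) = 23/588
Total weight = 37/294 + 13/196 + 23/588 = 34/147
P(W=0 | obs) = 37/294 / 34/147 = 37/68
P(W=1 | obs) = 13/196 / 34/147 = 39/136
P(W=2 | obs) = 23/588 / 34/147 = 23/136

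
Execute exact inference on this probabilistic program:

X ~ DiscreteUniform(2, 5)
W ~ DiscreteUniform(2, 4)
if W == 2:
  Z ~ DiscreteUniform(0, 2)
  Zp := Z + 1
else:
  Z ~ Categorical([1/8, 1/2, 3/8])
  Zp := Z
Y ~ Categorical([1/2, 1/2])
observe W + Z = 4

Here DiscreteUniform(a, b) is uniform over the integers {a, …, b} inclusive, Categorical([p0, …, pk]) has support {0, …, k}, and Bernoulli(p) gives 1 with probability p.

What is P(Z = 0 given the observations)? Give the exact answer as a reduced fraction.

Enumerate traces; 24 have nonzero weight after conditioning:
  (X=2, W=2, Z=2, Y=0) weight 1/72
  (X=2, W=2, Z=2, Y=1) weight 1/72
  (X=2, W=3, Z=1, Y=0) weight 1/48
  (X=2, W=3, Z=1, Y=1) weight 1/48
  (X=2, W=4, Z=0, Y=0) weight 1/192
  (X=2, W=4, Z=0, Y=1) weight 1/192
  (X=3, W=2, Z=2, Y=0) weight 1/72
  (X=3, W=2, Z=2, Y=1) weight 1/72
  … 16 more
Group by Z:
  weight(Z=0) = 1/24
  weight(Z=1) = 1/6
  weight(Z=2) = 1/9
Total weight = 1/24 + 1/6 + 1/9 = 23/72
P(Z=0 | obs) = 1/24 / 23/72 = 3/23
P(Z=1 | obs) = 1/6 / 23/72 = 12/23
P(Z=2 | obs) = 1/9 / 23/72 = 8/23

P(Z = 0 | obs) = 3/23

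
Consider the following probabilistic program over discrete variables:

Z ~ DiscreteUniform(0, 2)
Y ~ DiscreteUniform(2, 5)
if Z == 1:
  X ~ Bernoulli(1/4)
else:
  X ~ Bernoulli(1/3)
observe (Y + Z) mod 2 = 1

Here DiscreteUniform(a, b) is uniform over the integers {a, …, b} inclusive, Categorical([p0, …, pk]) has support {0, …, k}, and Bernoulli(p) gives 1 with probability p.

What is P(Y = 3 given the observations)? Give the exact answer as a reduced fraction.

P(Y = 3 | obs) = 1/3

Enumerate traces; 12 have nonzero weight after conditioning:
  (Z=0, Y=3, X=0) weight 1/18
  (Z=0, Y=3, X=1) weight 1/36
  (Z=0, Y=5, X=0) weight 1/18
  (Z=0, Y=5, X=1) weight 1/36
  (Z=1, Y=2, X=0) weight 1/16
  (Z=1, Y=2, X=1) weight 1/48
  (Z=1, Y=4, X=0) weight 1/16
  (Z=1, Y=4, X=1) weight 1/48
  … 4 more
Group by Y:
  weight(Y=2) = 1/12
  weight(Y=3) = 1/6
  weight(Y=4) = 1/12
  weight(Y=5) = 1/6
Total weight = 1/12 + 1/6 + 1/12 + 1/6 = 1/2
P(Y=2 | obs) = 1/12 / 1/2 = 1/6
P(Y=3 | obs) = 1/6 / 1/2 = 1/3
P(Y=4 | obs) = 1/12 / 1/2 = 1/6
P(Y=5 | obs) = 1/6 / 1/2 = 1/3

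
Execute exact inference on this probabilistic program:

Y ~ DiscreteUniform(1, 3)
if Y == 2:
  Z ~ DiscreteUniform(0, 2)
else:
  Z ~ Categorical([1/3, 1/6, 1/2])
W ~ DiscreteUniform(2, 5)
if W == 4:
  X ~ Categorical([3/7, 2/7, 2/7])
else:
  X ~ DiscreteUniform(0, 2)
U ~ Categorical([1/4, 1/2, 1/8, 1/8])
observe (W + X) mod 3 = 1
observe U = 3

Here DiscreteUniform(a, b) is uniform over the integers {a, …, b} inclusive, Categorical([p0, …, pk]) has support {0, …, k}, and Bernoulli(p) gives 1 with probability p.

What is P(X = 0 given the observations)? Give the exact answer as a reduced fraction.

Enumerate traces; 36 have nonzero weight after conditioning:
  (Y=1, Z=0, W=2, X=2, U=3) weight 1/864
  (Y=1, Z=0, W=3, X=1, U=3) weight 1/864
  (Y=1, Z=0, W=4, X=0, U=3) weight 1/672
  (Y=1, Z=0, W=5, X=2, U=3) weight 1/864
  (Y=1, Z=1, W=2, X=2, U=3) weight 1/1728
  (Y=1, Z=1, W=3, X=1, U=3) weight 1/1728
  (Y=1, Z=1, W=4, X=0, U=3) weight 1/1344
  (Y=1, Z=1, W=5, X=2, U=3) weight 1/1728
  … 28 more
Group by X:
  weight(X=0) = 3/224
  weight(X=1) = 1/96
  weight(X=2) = 1/48
Total weight = 3/224 + 1/96 + 1/48 = 5/112
P(X=0 | obs) = 3/224 / 5/112 = 3/10
P(X=1 | obs) = 1/96 / 5/112 = 7/30
P(X=2 | obs) = 1/48 / 5/112 = 7/15

P(X = 0 | obs) = 3/10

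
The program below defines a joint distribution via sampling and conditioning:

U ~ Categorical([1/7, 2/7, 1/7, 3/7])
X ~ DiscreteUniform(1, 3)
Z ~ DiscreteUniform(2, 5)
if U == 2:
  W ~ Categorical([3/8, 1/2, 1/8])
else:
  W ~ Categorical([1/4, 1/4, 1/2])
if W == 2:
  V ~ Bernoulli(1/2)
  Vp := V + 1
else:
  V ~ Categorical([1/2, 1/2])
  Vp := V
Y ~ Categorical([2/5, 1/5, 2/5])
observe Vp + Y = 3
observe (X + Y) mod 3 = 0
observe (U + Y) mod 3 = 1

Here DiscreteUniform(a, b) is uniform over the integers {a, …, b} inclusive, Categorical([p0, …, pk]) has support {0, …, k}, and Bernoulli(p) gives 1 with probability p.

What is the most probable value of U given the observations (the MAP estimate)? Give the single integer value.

argmax_v P(U = v | obs) = 2

Enumerate traces; 20 have nonzero weight after conditioning:
  (U=0, X=2, Z=2, W=2, V=1, Y=1) weight 1/1680
  (U=0, X=2, Z=3, W=2, V=1, Y=1) weight 1/1680
  (U=0, X=2, Z=4, W=2, V=1, Y=1) weight 1/1680
  (U=0, X=2, Z=5, W=2, V=1, Y=1) weight 1/1680
  (U=2, X=1, Z=2, W=0, V=1, Y=2) weight 1/1120
  (U=2, X=1, Z=2, W=1, V=1, Y=2) weight 1/840
  (U=2, X=1, Z=2, W=2, V=0, Y=2) weight 1/3360
  (U=2, X=1, Z=3, W=0, V=1, Y=2) weight 1/1120
  (U=3, X=2, Z=2, W=2, V=1, Y=1) weight 1/560
  … 11 more
Group by U:
  weight(U=0) = 1/420
  weight(U=2) = 1/105
  weight(U=3) = 1/140
Total weight = 1/420 + 1/105 + 1/140 = 2/105
P(U=0 | obs) = 1/420 / 2/105 = 1/8
P(U=2 | obs) = 1/105 / 2/105 = 1/2
P(U=3 | obs) = 1/140 / 2/105 = 3/8
argmax = 2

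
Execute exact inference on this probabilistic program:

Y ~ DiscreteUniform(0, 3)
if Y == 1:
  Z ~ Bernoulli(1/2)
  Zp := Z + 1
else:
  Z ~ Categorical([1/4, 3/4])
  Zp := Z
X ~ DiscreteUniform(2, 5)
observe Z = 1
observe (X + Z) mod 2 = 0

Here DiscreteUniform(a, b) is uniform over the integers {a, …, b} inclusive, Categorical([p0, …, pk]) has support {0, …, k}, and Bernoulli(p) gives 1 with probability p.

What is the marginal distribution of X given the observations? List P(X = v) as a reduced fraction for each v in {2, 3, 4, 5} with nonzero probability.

Enumerate traces; 8 have nonzero weight after conditioning:
  (Y=0, Z=1, X=3) weight 3/64
  (Y=0, Z=1, X=5) weight 3/64
  (Y=1, Z=1, X=3) weight 1/32
  (Y=1, Z=1, X=5) weight 1/32
  (Y=2, Z=1, X=3) weight 3/64
  (Y=2, Z=1, X=5) weight 3/64
  (Y=3, Z=1, X=3) weight 3/64
  (Y=3, Z=1, X=5) weight 3/64
Group by X:
  weight(X=3) = 11/64
  weight(X=5) = 11/64
Total weight = 11/64 + 11/64 = 11/32
P(X=3 | obs) = 11/64 / 11/32 = 1/2
P(X=5 | obs) = 11/64 / 11/32 = 1/2

P(X=3) = 1/2, P(X=5) = 1/2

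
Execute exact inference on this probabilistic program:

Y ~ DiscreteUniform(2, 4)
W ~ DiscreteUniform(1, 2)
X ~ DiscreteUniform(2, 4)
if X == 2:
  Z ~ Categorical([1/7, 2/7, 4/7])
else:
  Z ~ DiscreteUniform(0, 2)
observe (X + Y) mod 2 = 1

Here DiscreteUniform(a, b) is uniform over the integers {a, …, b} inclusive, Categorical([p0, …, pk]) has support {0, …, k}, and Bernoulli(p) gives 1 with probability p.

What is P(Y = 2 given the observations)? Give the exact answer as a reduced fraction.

P(Y = 2 | obs) = 1/4

Enumerate traces; 24 have nonzero weight after conditioning:
  (Y=2, W=1, X=3, Z=0) weight 1/54
  (Y=2, W=1, X=3, Z=1) weight 1/54
  (Y=2, W=1, X=3, Z=2) weight 1/54
  (Y=2, W=2, X=3, Z=0) weight 1/54
  (Y=2, W=2, X=3, Z=1) weight 1/54
  (Y=2, W=2, X=3, Z=2) weight 1/54
  (Y=3, W=1, X=2, Z=0) weight 1/126
  (Y=3, W=1, X=2, Z=1) weight 1/63
  (Y=4, W=1, X=3, Z=0) weight 1/54
  … 15 more
Group by Y:
  weight(Y=2) = 1/9
  weight(Y=3) = 2/9
  weight(Y=4) = 1/9
Total weight = 1/9 + 2/9 + 1/9 = 4/9
P(Y=2 | obs) = 1/9 / 4/9 = 1/4
P(Y=3 | obs) = 2/9 / 4/9 = 1/2
P(Y=4 | obs) = 1/9 / 4/9 = 1/4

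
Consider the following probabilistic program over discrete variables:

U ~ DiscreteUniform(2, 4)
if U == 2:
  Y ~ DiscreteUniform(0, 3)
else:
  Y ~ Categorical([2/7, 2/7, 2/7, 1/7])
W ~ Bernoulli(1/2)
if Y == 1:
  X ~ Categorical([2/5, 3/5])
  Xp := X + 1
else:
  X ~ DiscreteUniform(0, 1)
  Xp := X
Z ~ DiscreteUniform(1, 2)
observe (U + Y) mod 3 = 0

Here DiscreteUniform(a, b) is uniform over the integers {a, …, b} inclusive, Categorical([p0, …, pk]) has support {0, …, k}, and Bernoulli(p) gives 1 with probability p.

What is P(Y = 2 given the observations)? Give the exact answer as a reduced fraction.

Enumerate traces; 32 have nonzero weight after conditioning:
  (U=2, Y=1, W=0, X=0, Z=1) weight 1/120
  (U=2, Y=1, W=0, X=0, Z=2) weight 1/120
  (U=2, Y=1, W=0, X=1, Z=1) weight 1/80
  (U=2, Y=1, W=0, X=1, Z=2) weight 1/80
  (U=2, Y=1, W=1, X=0, Z=1) weight 1/120
  (U=2, Y=1, W=1, X=0, Z=2) weight 1/120
  (U=2, Y=1, W=1, X=1, Z=1) weight 1/80
  (U=2, Y=1, W=1, X=1, Z=2) weight 1/80
  (U=3, Y=0, W=0, X=0, Z=1) weight 1/84
  (U=3, Y=3, W=0, X=0, Z=1) weight 1/168
  … 22 more
Group by Y:
  weight(Y=0) = 2/21
  weight(Y=1) = 1/12
  weight(Y=2) = 2/21
  weight(Y=3) = 1/21
Total weight = 2/21 + 1/12 + 2/21 + 1/21 = 9/28
P(Y=0 | obs) = 2/21 / 9/28 = 8/27
P(Y=1 | obs) = 1/12 / 9/28 = 7/27
P(Y=2 | obs) = 2/21 / 9/28 = 8/27
P(Y=3 | obs) = 1/21 / 9/28 = 4/27

P(Y = 2 | obs) = 8/27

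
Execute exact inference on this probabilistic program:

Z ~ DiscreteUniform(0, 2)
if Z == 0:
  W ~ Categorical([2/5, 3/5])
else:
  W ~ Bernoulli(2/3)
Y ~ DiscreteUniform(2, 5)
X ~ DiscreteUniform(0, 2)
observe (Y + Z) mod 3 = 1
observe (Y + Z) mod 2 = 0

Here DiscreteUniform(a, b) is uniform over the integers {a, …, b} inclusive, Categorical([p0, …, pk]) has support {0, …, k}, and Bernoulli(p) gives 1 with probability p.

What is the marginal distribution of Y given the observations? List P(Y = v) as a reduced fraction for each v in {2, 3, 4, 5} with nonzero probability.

P(Y=2) = 1/3, P(Y=3) = 1/3, P(Y=4) = 1/3

Enumerate traces; 18 have nonzero weight after conditioning:
  (Z=0, W=0, Y=4, X=0) weight 1/90
  (Z=0, W=0, Y=4, X=1) weight 1/90
  (Z=0, W=0, Y=4, X=2) weight 1/90
  (Z=0, W=1, Y=4, X=0) weight 1/60
  (Z=0, W=1, Y=4, X=1) weight 1/60
  (Z=0, W=1, Y=4, X=2) weight 1/60
  (Z=1, W=0, Y=3, X=0) weight 1/108
  (Z=1, W=0, Y=3, X=1) weight 1/108
  (Z=2, W=0, Y=2, X=0) weight 1/108
  … 9 more
Group by Y:
  weight(Y=2) = 1/12
  weight(Y=3) = 1/12
  weight(Y=4) = 1/12
Total weight = 1/12 + 1/12 + 1/12 = 1/4
P(Y=2 | obs) = 1/12 / 1/4 = 1/3
P(Y=3 | obs) = 1/12 / 1/4 = 1/3
P(Y=4 | obs) = 1/12 / 1/4 = 1/3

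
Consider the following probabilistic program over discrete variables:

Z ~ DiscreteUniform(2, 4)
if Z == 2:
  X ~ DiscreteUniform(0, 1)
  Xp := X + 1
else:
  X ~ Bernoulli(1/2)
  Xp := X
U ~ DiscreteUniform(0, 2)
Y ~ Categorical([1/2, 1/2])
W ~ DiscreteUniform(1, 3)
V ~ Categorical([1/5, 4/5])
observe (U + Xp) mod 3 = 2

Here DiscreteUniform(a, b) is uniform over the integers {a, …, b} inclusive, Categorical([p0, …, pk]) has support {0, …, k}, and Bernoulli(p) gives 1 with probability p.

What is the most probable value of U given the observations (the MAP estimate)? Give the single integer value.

argmax_v P(U = v | obs) = 1

Enumerate traces; 72 have nonzero weight after conditioning:
  (Z=2, X=0, U=1, Y=0, W=1, V=0) weight 1/540
  (Z=2, X=0, U=1, Y=0, W=1, V=1) weight 1/135
  (Z=2, X=0, U=1, Y=0, W=2, V=0) weight 1/540
  (Z=2, X=0, U=1, Y=0, W=2, V=1) weight 1/135
  (Z=2, X=0, U=1, Y=0, W=3, V=0) weight 1/540
  (Z=2, X=0, U=1, Y=0, W=3, V=1) weight 1/135
  (Z=2, X=0, U=1, Y=1, W=1, V=0) weight 1/540
  (Z=2, X=0, U=1, Y=1, W=1, V=1) weight 1/135
  (Z=2, X=1, U=0, Y=0, W=1, V=0) weight 1/540
  (Z=3, X=0, U=2, Y=0, W=1, V=0) weight 1/540
  … 62 more
Group by U:
  weight(U=0) = 1/18
  weight(U=1) = 1/6
  weight(U=2) = 1/9
Total weight = 1/18 + 1/6 + 1/9 = 1/3
P(U=0 | obs) = 1/18 / 1/3 = 1/6
P(U=1 | obs) = 1/6 / 1/3 = 1/2
P(U=2 | obs) = 1/9 / 1/3 = 1/3
argmax = 1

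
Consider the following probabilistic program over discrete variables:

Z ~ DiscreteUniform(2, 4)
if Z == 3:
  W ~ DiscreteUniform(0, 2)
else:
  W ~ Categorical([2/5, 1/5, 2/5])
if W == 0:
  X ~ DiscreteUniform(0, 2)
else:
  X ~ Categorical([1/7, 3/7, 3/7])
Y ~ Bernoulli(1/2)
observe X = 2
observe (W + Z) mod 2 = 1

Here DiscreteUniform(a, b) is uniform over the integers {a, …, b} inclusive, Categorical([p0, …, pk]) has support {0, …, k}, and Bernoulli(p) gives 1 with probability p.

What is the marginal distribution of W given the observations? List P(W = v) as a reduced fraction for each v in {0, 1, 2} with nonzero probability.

P(W=0) = 35/134, P(W=1) = 27/67, P(W=2) = 45/134

Enumerate traces; 8 have nonzero weight after conditioning:
  (Z=2, W=1, X=2, Y=0) weight 1/70
  (Z=2, W=1, X=2, Y=1) weight 1/70
  (Z=3, W=0, X=2, Y=0) weight 1/54
  (Z=3, W=0, X=2, Y=1) weight 1/54
  (Z=3, W=2, X=2, Y=0) weight 1/42
  (Z=3, W=2, X=2, Y=1) weight 1/42
  (Z=4, W=1, X=2, Y=0) weight 1/70
  (Z=4, W=1, X=2, Y=1) weight 1/70
Group by W:
  weight(W=0) = 1/27
  weight(W=1) = 2/35
  weight(W=2) = 1/21
Total weight = 1/27 + 2/35 + 1/21 = 134/945
P(W=0 | obs) = 1/27 / 134/945 = 35/134
P(W=1 | obs) = 2/35 / 134/945 = 27/67
P(W=2 | obs) = 1/21 / 134/945 = 45/134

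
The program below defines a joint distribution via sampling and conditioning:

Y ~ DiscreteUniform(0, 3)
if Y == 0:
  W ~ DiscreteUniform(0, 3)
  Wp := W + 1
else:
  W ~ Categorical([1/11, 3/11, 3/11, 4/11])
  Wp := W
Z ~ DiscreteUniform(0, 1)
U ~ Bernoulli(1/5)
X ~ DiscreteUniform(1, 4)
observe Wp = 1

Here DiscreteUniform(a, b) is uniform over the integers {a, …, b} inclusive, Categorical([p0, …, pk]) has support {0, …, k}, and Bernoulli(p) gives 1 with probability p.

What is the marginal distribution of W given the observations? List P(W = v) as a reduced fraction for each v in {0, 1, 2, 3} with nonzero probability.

Enumerate traces; 64 have nonzero weight after conditioning:
  (Y=0, W=0, Z=0, U=0, X=1) weight 1/160
  (Y=0, W=0, Z=0, U=0, X=2) weight 1/160
  (Y=0, W=0, Z=0, U=0, X=3) weight 1/160
  (Y=0, W=0, Z=0, U=0, X=4) weight 1/160
  (Y=0, W=0, Z=0, U=1, X=1) weight 1/640
  (Y=0, W=0, Z=0, U=1, X=2) weight 1/640
  (Y=0, W=0, Z=0, U=1, X=3) weight 1/640
  (Y=0, W=0, Z=0, U=1, X=4) weight 1/640
  (Y=1, W=1, Z=0, U=0, X=1) weight 3/440
  … 55 more
Group by W:
  weight(W=0) = 1/16
  weight(W=1) = 9/44
Total weight = 1/16 + 9/44 = 47/176
P(W=0 | obs) = 1/16 / 47/176 = 11/47
P(W=1 | obs) = 9/44 / 47/176 = 36/47

P(W=0) = 11/47, P(W=1) = 36/47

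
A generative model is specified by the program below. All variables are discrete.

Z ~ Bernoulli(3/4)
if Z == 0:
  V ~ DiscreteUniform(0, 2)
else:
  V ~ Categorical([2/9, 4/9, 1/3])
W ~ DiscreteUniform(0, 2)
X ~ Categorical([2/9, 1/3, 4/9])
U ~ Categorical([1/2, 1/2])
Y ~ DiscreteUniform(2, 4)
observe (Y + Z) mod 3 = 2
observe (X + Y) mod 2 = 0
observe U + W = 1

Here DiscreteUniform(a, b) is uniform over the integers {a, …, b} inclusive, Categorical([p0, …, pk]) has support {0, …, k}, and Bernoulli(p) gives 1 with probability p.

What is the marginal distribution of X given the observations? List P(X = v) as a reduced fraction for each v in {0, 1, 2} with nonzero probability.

P(X=0) = 1/3, P(X=2) = 2/3

Enumerate traces; 24 have nonzero weight after conditioning:
  (Z=0, V=0, W=0, X=0, U=1, Y=2) weight 1/972
  (Z=0, V=0, W=0, X=2, U=1, Y=2) weight 1/486
  (Z=0, V=0, W=1, X=0, U=0, Y=2) weight 1/972
  (Z=0, V=0, W=1, X=2, U=0, Y=2) weight 1/486
  (Z=0, V=1, W=0, X=0, U=1, Y=2) weight 1/972
  (Z=0, V=1, W=0, X=2, U=1, Y=2) weight 1/486
  (Z=0, V=1, W=1, X=0, U=0, Y=2) weight 1/972
  (Z=0, V=1, W=1, X=2, U=0, Y=2) weight 1/486
  … 16 more
Group by X:
  weight(X=0) = 2/81
  weight(X=2) = 4/81
Total weight = 2/81 + 4/81 = 2/27
P(X=0 | obs) = 2/81 / 2/27 = 1/3
P(X=2 | obs) = 4/81 / 2/27 = 2/3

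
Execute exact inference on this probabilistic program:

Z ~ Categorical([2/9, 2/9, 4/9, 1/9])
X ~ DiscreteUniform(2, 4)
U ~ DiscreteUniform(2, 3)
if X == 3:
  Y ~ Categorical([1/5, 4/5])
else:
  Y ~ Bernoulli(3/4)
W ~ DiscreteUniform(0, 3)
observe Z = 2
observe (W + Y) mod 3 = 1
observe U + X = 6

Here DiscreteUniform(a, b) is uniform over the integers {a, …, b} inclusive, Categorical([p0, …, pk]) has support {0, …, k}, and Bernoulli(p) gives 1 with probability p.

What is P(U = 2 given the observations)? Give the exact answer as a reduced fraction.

Enumerate traces; 6 have nonzero weight after conditioning:
  (Z=2, X=3, U=3, Y=0, W=1) weight 1/270
  (Z=2, X=3, U=3, Y=1, W=0) weight 2/135
  (Z=2, X=3, U=3, Y=1, W=3) weight 2/135
  (Z=2, X=4, U=2, Y=0, W=1) weight 1/216
  (Z=2, X=4, U=2, Y=1, W=0) weight 1/72
  (Z=2, X=4, U=2, Y=1, W=3) weight 1/72
Group by U:
  weight(U=2) = 7/216
  weight(U=3) = 1/30
Total weight = 7/216 + 1/30 = 71/1080
P(U=2 | obs) = 7/216 / 71/1080 = 35/71
P(U=3 | obs) = 1/30 / 71/1080 = 36/71

P(U = 2 | obs) = 35/71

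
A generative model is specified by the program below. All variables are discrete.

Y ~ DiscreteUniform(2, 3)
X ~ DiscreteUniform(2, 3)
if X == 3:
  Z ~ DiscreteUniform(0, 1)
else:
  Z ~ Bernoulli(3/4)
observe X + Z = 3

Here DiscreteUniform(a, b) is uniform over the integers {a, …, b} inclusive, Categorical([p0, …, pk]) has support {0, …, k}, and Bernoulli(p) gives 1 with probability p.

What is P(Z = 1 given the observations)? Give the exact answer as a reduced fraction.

P(Z = 1 | obs) = 3/5

Enumerate traces; 4 have nonzero weight after conditioning:
  (Y=2, X=2, Z=1) weight 3/16
  (Y=2, X=3, Z=0) weight 1/8
  (Y=3, X=2, Z=1) weight 3/16
  (Y=3, X=3, Z=0) weight 1/8
Group by Z:
  weight(Z=0) = 1/4
  weight(Z=1) = 3/8
Total weight = 1/4 + 3/8 = 5/8
P(Z=0 | obs) = 1/4 / 5/8 = 2/5
P(Z=1 | obs) = 3/8 / 5/8 = 3/5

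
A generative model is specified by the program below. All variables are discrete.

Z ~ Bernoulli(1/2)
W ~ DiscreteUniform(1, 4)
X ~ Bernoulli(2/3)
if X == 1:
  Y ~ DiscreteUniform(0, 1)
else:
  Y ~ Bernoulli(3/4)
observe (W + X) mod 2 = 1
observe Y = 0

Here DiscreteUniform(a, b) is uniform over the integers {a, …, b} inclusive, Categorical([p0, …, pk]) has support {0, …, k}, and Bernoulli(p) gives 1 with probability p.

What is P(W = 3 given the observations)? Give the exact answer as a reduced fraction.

Enumerate traces; 8 have nonzero weight after conditioning:
  (Z=0, W=1, X=0, Y=0) weight 1/96
  (Z=0, W=2, X=1, Y=0) weight 1/24
  (Z=0, W=3, X=0, Y=0) weight 1/96
  (Z=0, W=4, X=1, Y=0) weight 1/24
  (Z=1, W=1, X=0, Y=0) weight 1/96
  (Z=1, W=2, X=1, Y=0) weight 1/24
  (Z=1, W=3, X=0, Y=0) weight 1/96
  (Z=1, W=4, X=1, Y=0) weight 1/24
Group by W:
  weight(W=1) = 1/48
  weight(W=2) = 1/12
  weight(W=3) = 1/48
  weight(W=4) = 1/12
Total weight = 1/48 + 1/12 + 1/48 + 1/12 = 5/24
P(W=1 | obs) = 1/48 / 5/24 = 1/10
P(W=2 | obs) = 1/12 / 5/24 = 2/5
P(W=3 | obs) = 1/48 / 5/24 = 1/10
P(W=4 | obs) = 1/12 / 5/24 = 2/5

P(W = 3 | obs) = 1/10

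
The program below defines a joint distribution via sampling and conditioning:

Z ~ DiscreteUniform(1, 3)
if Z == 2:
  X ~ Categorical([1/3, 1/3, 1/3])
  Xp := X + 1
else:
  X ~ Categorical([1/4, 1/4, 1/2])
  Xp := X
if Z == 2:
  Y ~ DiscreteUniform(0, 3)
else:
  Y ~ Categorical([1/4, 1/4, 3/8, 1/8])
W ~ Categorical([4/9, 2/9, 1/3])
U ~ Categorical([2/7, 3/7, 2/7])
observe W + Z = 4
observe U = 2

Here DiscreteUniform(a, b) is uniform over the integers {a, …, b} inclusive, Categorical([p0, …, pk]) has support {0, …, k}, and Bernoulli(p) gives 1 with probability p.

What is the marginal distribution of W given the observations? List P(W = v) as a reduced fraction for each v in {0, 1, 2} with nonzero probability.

P(W=1) = 2/5, P(W=2) = 3/5

Enumerate traces; 24 have nonzero weight after conditioning:
  (Z=2, X=0, Y=0, W=2, U=2) weight 1/378
  (Z=2, X=0, Y=1, W=2, U=2) weight 1/378
  (Z=2, X=0, Y=2, W=2, U=2) weight 1/378
  (Z=2, X=0, Y=3, W=2, U=2) weight 1/378
  (Z=2, X=1, Y=0, W=2, U=2) weight 1/378
  (Z=2, X=1, Y=1, W=2, U=2) weight 1/378
  (Z=2, X=1, Y=2, W=2, U=2) weight 1/378
  (Z=2, X=1, Y=3, W=2, U=2) weight 1/378
  (Z=3, X=0, Y=0, W=1, U=2) weight 1/756
  … 15 more
Group by W:
  weight(W=1) = 4/189
  weight(W=2) = 2/63
Total weight = 4/189 + 2/63 = 10/189
P(W=1 | obs) = 4/189 / 10/189 = 2/5
P(W=2 | obs) = 2/63 / 10/189 = 3/5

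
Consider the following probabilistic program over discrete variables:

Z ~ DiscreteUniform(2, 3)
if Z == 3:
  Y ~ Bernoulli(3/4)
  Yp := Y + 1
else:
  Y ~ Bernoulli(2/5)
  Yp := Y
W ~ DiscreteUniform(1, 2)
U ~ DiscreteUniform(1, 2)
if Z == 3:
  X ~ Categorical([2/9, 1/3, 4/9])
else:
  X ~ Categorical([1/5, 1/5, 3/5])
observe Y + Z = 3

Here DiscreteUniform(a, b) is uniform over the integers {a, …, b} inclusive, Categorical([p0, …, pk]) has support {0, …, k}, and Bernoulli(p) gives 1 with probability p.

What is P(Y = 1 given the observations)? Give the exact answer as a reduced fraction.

P(Y = 1 | obs) = 8/13

Enumerate traces; 24 have nonzero weight after conditioning:
  (Z=2, Y=1, W=1, U=1, X=0) weight 1/100
  (Z=2, Y=1, W=1, U=1, X=1) weight 1/100
  (Z=2, Y=1, W=1, U=1, X=2) weight 3/100
  (Z=2, Y=1, W=1, U=2, X=0) weight 1/100
  (Z=2, Y=1, W=1, U=2, X=1) weight 1/100
  (Z=2, Y=1, W=1, U=2, X=2) weight 3/100
  (Z=2, Y=1, W=2, U=1, X=0) weight 1/100
  (Z=2, Y=1, W=2, U=1, X=1) weight 1/100
  (Z=3, Y=0, W=1, U=1, X=0) weight 1/144
  … 15 more
Group by Y:
  weight(Y=0) = 1/8
  weight(Y=1) = 1/5
Total weight = 1/8 + 1/5 = 13/40
P(Y=0 | obs) = 1/8 / 13/40 = 5/13
P(Y=1 | obs) = 1/5 / 13/40 = 8/13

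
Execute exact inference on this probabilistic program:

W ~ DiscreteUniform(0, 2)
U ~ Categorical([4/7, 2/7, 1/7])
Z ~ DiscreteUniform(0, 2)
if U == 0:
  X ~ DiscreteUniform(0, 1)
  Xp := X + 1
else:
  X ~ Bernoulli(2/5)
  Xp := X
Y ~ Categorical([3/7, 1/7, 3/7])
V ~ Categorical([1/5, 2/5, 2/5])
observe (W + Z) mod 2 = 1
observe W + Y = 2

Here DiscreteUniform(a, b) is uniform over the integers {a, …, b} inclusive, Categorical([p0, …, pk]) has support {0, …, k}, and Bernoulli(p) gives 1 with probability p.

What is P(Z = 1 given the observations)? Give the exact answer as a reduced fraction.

P(Z = 1 | obs) = 3/4

Enumerate traces; 72 have nonzero weight after conditioning:
  (W=0, U=0, Z=1, X=0, Y=2, V=0) weight 2/735
  (W=0, U=0, Z=1, X=0, Y=2, V=1) weight 4/735
  (W=0, U=0, Z=1, X=0, Y=2, V=2) weight 4/735
  (W=0, U=0, Z=1, X=1, Y=2, V=0) weight 2/735
  (W=0, U=0, Z=1, X=1, Y=2, V=1) weight 4/735
  (W=0, U=0, Z=1, X=1, Y=2, V=2) weight 4/735
  (W=0, U=1, Z=1, X=0, Y=2, V=0) weight 2/1225
  (W=0, U=1, Z=1, X=0, Y=2, V=1) weight 4/1225
  (W=1, U=0, Z=0, X=0, Y=1, V=0) weight 2/2205
  (W=1, U=0, Z=2, X=0, Y=1, V=0) weight 2/2205
  … 62 more
Group by Z:
  weight(Z=0) = 1/63
  weight(Z=1) = 2/21
  weight(Z=2) = 1/63
Total weight = 1/63 + 2/21 + 1/63 = 8/63
P(Z=0 | obs) = 1/63 / 8/63 = 1/8
P(Z=1 | obs) = 2/21 / 8/63 = 3/4
P(Z=2 | obs) = 1/63 / 8/63 = 1/8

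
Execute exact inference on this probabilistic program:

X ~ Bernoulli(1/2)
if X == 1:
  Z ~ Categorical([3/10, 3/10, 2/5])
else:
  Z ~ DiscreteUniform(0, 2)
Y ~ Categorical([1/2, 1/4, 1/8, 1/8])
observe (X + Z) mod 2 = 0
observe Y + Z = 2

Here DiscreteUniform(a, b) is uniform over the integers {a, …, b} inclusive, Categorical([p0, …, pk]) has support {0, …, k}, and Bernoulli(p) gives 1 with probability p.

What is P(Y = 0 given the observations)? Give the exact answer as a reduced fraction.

P(Y = 0 | obs) = 10/17

Enumerate traces; 3 have nonzero weight after conditioning:
  (X=0, Z=0, Y=2) weight 1/48
  (X=0, Z=2, Y=0) weight 1/12
  (X=1, Z=1, Y=1) weight 3/80
Group by Y:
  weight(Y=0) = 1/12
  weight(Y=1) = 3/80
  weight(Y=2) = 1/48
Total weight = 1/12 + 3/80 + 1/48 = 17/120
P(Y=0 | obs) = 1/12 / 17/120 = 10/17
P(Y=1 | obs) = 3/80 / 17/120 = 9/34
P(Y=2 | obs) = 1/48 / 17/120 = 5/34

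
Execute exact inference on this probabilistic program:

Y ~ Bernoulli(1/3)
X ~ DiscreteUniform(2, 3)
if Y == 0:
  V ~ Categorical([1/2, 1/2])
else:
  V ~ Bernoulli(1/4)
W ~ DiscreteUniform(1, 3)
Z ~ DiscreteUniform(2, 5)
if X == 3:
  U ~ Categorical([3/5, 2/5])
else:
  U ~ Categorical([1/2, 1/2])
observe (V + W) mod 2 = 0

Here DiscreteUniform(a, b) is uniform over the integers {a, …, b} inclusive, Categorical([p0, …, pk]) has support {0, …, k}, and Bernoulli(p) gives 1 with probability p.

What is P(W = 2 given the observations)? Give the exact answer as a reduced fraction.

P(W = 2 | obs) = 7/17

Enumerate traces; 96 have nonzero weight after conditioning:
  (Y=0, X=2, V=0, W=2, Z=2, U=0) weight 1/144
  (Y=0, X=2, V=0, W=2, Z=2, U=1) weight 1/144
  (Y=0, X=2, V=0, W=2, Z=3, U=0) weight 1/144
  (Y=0, X=2, V=0, W=2, Z=3, U=1) weight 1/144
  (Y=0, X=2, V=0, W=2, Z=4, U=0) weight 1/144
  (Y=0, X=2, V=0, W=2, Z=4, U=1) weight 1/144
  (Y=0, X=2, V=0, W=2, Z=5, U=0) weight 1/144
  (Y=0, X=2, V=0, W=2, Z=5, U=1) weight 1/144
  (Y=0, X=2, V=1, W=1, Z=2, U=0) weight 1/144
  (Y=0, X=2, V=1, W=3, Z=2, U=0) weight 1/144
  … 86 more
Group by W:
  weight(W=1) = 5/36
  weight(W=2) = 7/36
  weight(W=3) = 5/36
Total weight = 5/36 + 7/36 + 5/36 = 17/36
P(W=1 | obs) = 5/36 / 17/36 = 5/17
P(W=2 | obs) = 7/36 / 17/36 = 7/17
P(W=3 | obs) = 5/36 / 17/36 = 5/17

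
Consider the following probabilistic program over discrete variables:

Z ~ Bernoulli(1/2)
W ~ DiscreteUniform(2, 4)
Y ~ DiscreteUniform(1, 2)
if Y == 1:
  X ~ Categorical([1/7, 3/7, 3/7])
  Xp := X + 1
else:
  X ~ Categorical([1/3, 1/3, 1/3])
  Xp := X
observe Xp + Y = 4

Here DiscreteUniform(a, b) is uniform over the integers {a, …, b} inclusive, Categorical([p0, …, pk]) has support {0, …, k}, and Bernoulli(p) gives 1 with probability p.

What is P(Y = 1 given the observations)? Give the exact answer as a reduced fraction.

Enumerate traces; 12 have nonzero weight after conditioning:
  (Z=0, W=2, Y=1, X=2) weight 1/28
  (Z=0, W=2, Y=2, X=2) weight 1/36
  (Z=0, W=3, Y=1, X=2) weight 1/28
  (Z=0, W=3, Y=2, X=2) weight 1/36
  (Z=0, W=4, Y=1, X=2) weight 1/28
  (Z=0, W=4, Y=2, X=2) weight 1/36
  (Z=1, W=2, Y=1, X=2) weight 1/28
  (Z=1, W=2, Y=2, X=2) weight 1/36
  … 4 more
Group by Y:
  weight(Y=1) = 3/14
  weight(Y=2) = 1/6
Total weight = 3/14 + 1/6 = 8/21
P(Y=1 | obs) = 3/14 / 8/21 = 9/16
P(Y=2 | obs) = 1/6 / 8/21 = 7/16

P(Y = 1 | obs) = 9/16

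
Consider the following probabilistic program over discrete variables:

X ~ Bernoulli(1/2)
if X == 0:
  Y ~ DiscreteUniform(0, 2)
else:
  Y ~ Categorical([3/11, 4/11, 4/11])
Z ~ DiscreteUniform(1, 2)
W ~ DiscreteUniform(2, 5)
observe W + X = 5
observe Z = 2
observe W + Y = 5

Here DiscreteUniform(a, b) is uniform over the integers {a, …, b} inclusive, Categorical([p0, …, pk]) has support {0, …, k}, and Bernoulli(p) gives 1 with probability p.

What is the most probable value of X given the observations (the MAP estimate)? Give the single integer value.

Enumerate traces; 2 have nonzero weight after conditioning:
  (X=0, Y=0, Z=2, W=5) weight 1/48
  (X=1, Y=1, Z=2, W=4) weight 1/44
Group by X:
  weight(X=0) = 1/48
  weight(X=1) = 1/44
Total weight = 1/48 + 1/44 = 23/528
P(X=0 | obs) = 1/48 / 23/528 = 11/23
P(X=1 | obs) = 1/44 / 23/528 = 12/23
argmax = 1

argmax_v P(X = v | obs) = 1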